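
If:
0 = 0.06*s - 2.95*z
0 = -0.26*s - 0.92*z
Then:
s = 0.00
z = 0.00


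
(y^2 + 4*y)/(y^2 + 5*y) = (y + 4)/(y + 5)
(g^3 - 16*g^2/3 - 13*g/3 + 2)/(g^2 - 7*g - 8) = (g^2 - 19*g/3 + 2)/(g - 8)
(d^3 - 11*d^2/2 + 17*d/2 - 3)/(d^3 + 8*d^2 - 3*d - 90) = (d^2 - 5*d/2 + 1)/(d^2 + 11*d + 30)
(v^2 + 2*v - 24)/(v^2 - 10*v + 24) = (v + 6)/(v - 6)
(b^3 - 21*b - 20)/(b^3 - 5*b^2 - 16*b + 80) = (b + 1)/(b - 4)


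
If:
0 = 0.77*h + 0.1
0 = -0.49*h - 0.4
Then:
No Solution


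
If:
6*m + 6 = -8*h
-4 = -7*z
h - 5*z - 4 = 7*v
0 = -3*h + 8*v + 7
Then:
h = -41/91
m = -109/273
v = -95/91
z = 4/7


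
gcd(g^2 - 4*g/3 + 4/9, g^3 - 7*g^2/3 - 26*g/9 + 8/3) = g - 2/3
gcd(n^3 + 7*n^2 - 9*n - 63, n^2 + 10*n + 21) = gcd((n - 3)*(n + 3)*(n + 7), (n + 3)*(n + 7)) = n^2 + 10*n + 21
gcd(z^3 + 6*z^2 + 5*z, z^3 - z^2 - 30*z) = z^2 + 5*z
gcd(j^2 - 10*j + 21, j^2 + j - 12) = j - 3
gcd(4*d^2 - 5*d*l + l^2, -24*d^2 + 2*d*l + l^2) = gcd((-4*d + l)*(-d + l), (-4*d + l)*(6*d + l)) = 4*d - l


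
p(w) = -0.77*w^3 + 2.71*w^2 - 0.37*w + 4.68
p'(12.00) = -267.97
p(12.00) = -940.08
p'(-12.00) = -398.05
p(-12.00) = 1729.92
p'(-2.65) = -30.95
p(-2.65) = 39.02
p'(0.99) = 2.73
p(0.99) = 6.22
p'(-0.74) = -5.65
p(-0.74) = 6.75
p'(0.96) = 2.70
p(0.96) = 6.14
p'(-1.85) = -18.30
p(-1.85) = 19.51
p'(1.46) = 2.62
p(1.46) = 7.52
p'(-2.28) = -24.74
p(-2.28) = 28.74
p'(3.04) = -5.24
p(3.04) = 6.97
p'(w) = -2.31*w^2 + 5.42*w - 0.37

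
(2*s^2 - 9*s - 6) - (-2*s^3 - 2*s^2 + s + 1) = 2*s^3 + 4*s^2 - 10*s - 7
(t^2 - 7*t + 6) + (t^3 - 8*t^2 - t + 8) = t^3 - 7*t^2 - 8*t + 14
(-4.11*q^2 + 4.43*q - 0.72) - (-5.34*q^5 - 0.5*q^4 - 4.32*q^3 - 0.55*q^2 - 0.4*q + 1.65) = 5.34*q^5 + 0.5*q^4 + 4.32*q^3 - 3.56*q^2 + 4.83*q - 2.37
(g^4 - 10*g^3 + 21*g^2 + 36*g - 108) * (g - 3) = g^5 - 13*g^4 + 51*g^3 - 27*g^2 - 216*g + 324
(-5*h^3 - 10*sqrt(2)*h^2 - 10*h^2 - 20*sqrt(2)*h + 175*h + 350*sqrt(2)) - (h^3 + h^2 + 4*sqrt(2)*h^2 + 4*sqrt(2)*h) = -6*h^3 - 14*sqrt(2)*h^2 - 11*h^2 - 24*sqrt(2)*h + 175*h + 350*sqrt(2)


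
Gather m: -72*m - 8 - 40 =-72*m - 48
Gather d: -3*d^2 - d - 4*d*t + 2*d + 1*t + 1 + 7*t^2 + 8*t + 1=-3*d^2 + d*(1 - 4*t) + 7*t^2 + 9*t + 2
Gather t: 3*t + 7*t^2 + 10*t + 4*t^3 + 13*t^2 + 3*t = 4*t^3 + 20*t^2 + 16*t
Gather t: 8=8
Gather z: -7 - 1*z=-z - 7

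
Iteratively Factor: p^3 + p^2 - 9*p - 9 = (p - 3)*(p^2 + 4*p + 3) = (p - 3)*(p + 3)*(p + 1)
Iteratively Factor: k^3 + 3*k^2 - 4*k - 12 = (k + 3)*(k^2 - 4) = (k - 2)*(k + 3)*(k + 2)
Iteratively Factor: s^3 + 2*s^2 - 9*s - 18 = (s + 3)*(s^2 - s - 6) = (s + 2)*(s + 3)*(s - 3)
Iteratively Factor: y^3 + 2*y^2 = (y)*(y^2 + 2*y) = y^2*(y + 2)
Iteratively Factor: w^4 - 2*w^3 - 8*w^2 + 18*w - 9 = (w - 1)*(w^3 - w^2 - 9*w + 9) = (w - 3)*(w - 1)*(w^2 + 2*w - 3) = (w - 3)*(w - 1)*(w + 3)*(w - 1)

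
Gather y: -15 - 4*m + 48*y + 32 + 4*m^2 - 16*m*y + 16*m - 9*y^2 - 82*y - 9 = 4*m^2 + 12*m - 9*y^2 + y*(-16*m - 34) + 8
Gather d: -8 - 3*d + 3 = -3*d - 5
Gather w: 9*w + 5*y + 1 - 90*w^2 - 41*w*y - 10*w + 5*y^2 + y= -90*w^2 + w*(-41*y - 1) + 5*y^2 + 6*y + 1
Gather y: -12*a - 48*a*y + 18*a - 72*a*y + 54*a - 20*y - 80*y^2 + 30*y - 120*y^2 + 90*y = 60*a - 200*y^2 + y*(100 - 120*a)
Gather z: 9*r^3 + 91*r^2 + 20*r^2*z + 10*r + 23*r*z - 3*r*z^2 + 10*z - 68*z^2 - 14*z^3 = 9*r^3 + 91*r^2 + 10*r - 14*z^3 + z^2*(-3*r - 68) + z*(20*r^2 + 23*r + 10)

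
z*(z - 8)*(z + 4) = z^3 - 4*z^2 - 32*z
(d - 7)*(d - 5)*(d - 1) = d^3 - 13*d^2 + 47*d - 35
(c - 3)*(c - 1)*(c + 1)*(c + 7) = c^4 + 4*c^3 - 22*c^2 - 4*c + 21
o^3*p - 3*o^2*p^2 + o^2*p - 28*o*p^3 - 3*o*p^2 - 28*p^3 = (o - 7*p)*(o + 4*p)*(o*p + p)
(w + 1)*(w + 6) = w^2 + 7*w + 6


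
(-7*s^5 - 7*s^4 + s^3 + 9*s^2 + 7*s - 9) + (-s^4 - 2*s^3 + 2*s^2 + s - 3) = -7*s^5 - 8*s^4 - s^3 + 11*s^2 + 8*s - 12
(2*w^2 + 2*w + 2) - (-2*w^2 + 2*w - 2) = 4*w^2 + 4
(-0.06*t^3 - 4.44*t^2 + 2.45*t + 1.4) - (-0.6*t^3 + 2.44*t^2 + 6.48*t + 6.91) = 0.54*t^3 - 6.88*t^2 - 4.03*t - 5.51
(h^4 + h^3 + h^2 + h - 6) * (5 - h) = -h^5 + 4*h^4 + 4*h^3 + 4*h^2 + 11*h - 30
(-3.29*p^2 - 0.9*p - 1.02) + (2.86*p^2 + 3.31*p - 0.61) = -0.43*p^2 + 2.41*p - 1.63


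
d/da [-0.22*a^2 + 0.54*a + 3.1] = 0.54 - 0.44*a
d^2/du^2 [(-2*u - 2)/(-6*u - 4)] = 6/(3*u + 2)^3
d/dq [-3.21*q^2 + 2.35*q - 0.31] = 2.35 - 6.42*q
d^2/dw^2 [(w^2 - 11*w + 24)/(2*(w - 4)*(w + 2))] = 3*(-3*w^3 + 32*w^2 - 136*w + 176)/(w^6 - 6*w^5 - 12*w^4 + 88*w^3 + 96*w^2 - 384*w - 512)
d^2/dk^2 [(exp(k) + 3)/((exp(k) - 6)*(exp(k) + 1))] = (exp(4*k) + 17*exp(3*k) - 9*exp(2*k) + 117*exp(k) - 54)*exp(k)/(exp(6*k) - 15*exp(5*k) + 57*exp(4*k) + 55*exp(3*k) - 342*exp(2*k) - 540*exp(k) - 216)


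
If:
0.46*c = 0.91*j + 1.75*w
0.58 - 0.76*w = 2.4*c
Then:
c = 0.241666666666667 - 0.316666666666667*w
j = 0.122161172161172 - 2.08315018315018*w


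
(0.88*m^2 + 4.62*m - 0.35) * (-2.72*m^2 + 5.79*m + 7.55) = -2.3936*m^4 - 7.4712*m^3 + 34.3458*m^2 + 32.8545*m - 2.6425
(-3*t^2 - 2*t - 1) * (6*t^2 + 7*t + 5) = -18*t^4 - 33*t^3 - 35*t^2 - 17*t - 5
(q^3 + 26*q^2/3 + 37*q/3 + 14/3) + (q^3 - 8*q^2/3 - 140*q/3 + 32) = 2*q^3 + 6*q^2 - 103*q/3 + 110/3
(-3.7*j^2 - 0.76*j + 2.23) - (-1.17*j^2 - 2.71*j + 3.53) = -2.53*j^2 + 1.95*j - 1.3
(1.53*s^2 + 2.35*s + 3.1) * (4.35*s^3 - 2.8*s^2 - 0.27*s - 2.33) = 6.6555*s^5 + 5.9385*s^4 + 6.4919*s^3 - 12.8794*s^2 - 6.3125*s - 7.223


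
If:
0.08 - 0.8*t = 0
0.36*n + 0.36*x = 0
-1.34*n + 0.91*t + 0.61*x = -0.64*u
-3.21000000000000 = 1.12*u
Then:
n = -0.89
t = 0.10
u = -2.87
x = 0.89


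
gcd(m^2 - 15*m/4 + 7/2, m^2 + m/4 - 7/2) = m - 7/4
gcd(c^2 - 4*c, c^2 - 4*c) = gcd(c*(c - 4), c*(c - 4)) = c^2 - 4*c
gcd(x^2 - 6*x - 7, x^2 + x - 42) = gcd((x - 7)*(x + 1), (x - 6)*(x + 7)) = 1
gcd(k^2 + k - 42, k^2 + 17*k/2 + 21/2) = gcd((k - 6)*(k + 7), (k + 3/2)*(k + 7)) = k + 7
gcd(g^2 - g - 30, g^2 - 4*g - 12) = g - 6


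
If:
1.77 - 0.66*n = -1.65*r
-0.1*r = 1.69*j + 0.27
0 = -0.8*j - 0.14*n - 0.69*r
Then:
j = -0.15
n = 2.06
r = -0.25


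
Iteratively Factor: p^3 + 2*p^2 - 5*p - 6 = (p + 1)*(p^2 + p - 6) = (p - 2)*(p + 1)*(p + 3)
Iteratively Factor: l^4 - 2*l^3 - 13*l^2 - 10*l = (l + 1)*(l^3 - 3*l^2 - 10*l) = (l + 1)*(l + 2)*(l^2 - 5*l) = (l - 5)*(l + 1)*(l + 2)*(l)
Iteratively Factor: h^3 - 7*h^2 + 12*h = (h - 3)*(h^2 - 4*h) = (h - 4)*(h - 3)*(h)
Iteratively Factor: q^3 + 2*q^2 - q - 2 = (q + 1)*(q^2 + q - 2) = (q + 1)*(q + 2)*(q - 1)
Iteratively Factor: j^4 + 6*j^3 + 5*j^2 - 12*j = (j - 1)*(j^3 + 7*j^2 + 12*j) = (j - 1)*(j + 4)*(j^2 + 3*j) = (j - 1)*(j + 3)*(j + 4)*(j)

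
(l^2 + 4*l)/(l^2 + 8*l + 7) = l*(l + 4)/(l^2 + 8*l + 7)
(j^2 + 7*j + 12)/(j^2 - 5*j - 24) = (j + 4)/(j - 8)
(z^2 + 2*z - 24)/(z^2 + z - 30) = (z - 4)/(z - 5)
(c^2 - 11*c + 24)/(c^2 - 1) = (c^2 - 11*c + 24)/(c^2 - 1)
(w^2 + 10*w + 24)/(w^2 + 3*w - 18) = (w + 4)/(w - 3)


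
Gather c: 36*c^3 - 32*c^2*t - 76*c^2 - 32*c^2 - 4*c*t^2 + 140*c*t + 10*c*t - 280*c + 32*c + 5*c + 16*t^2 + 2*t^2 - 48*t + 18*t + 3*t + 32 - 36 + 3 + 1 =36*c^3 + c^2*(-32*t - 108) + c*(-4*t^2 + 150*t - 243) + 18*t^2 - 27*t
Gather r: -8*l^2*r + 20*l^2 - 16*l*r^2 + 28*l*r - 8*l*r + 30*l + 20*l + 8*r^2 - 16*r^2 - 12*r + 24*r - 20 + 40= 20*l^2 + 50*l + r^2*(-16*l - 8) + r*(-8*l^2 + 20*l + 12) + 20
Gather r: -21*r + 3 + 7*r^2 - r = 7*r^2 - 22*r + 3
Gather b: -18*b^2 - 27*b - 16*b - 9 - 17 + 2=-18*b^2 - 43*b - 24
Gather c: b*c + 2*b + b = b*c + 3*b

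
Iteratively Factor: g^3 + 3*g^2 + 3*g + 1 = (g + 1)*(g^2 + 2*g + 1) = (g + 1)^2*(g + 1)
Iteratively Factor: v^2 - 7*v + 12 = (v - 3)*(v - 4)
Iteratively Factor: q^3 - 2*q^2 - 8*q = (q)*(q^2 - 2*q - 8) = q*(q + 2)*(q - 4)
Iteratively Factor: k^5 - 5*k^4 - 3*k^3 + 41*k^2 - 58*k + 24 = (k - 1)*(k^4 - 4*k^3 - 7*k^2 + 34*k - 24) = (k - 1)*(k + 3)*(k^3 - 7*k^2 + 14*k - 8) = (k - 1)^2*(k + 3)*(k^2 - 6*k + 8) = (k - 2)*(k - 1)^2*(k + 3)*(k - 4)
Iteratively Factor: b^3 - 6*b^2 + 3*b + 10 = (b - 5)*(b^2 - b - 2) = (b - 5)*(b + 1)*(b - 2)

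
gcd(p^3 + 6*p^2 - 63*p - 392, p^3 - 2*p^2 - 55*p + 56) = p^2 - p - 56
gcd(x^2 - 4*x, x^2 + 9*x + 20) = 1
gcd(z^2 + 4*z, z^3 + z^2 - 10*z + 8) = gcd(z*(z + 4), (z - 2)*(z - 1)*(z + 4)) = z + 4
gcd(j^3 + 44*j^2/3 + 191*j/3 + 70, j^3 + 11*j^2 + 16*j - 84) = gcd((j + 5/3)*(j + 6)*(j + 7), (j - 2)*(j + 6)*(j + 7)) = j^2 + 13*j + 42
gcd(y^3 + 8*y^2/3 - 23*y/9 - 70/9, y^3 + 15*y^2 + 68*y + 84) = y + 2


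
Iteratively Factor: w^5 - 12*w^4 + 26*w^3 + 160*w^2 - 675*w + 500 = (w - 1)*(w^4 - 11*w^3 + 15*w^2 + 175*w - 500) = (w - 5)*(w - 1)*(w^3 - 6*w^2 - 15*w + 100) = (w - 5)^2*(w - 1)*(w^2 - w - 20) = (w - 5)^2*(w - 1)*(w + 4)*(w - 5)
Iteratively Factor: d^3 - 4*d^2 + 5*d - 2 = (d - 1)*(d^2 - 3*d + 2) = (d - 1)^2*(d - 2)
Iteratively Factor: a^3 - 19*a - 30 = (a - 5)*(a^2 + 5*a + 6) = (a - 5)*(a + 3)*(a + 2)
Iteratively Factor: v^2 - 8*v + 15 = (v - 5)*(v - 3)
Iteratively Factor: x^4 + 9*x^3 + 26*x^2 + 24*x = (x)*(x^3 + 9*x^2 + 26*x + 24) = x*(x + 3)*(x^2 + 6*x + 8) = x*(x + 3)*(x + 4)*(x + 2)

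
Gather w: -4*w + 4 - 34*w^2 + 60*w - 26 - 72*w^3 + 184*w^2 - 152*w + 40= -72*w^3 + 150*w^2 - 96*w + 18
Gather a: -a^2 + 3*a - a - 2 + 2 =-a^2 + 2*a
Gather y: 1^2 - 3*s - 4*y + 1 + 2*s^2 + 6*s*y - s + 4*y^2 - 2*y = 2*s^2 - 4*s + 4*y^2 + y*(6*s - 6) + 2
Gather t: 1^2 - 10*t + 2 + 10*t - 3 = 0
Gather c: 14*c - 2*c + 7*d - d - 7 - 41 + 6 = 12*c + 6*d - 42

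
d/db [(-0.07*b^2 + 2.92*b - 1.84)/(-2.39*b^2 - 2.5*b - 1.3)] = (7.1538*b^2 - 8.6132*b - 8.396)/(5.7121*b^4 + 11.95*b^3 + 12.464*b^2 + 6.5*b + 1.69)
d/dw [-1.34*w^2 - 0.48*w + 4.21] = -2.68*w - 0.48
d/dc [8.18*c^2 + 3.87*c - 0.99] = 16.36*c + 3.87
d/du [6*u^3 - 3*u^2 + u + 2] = 18*u^2 - 6*u + 1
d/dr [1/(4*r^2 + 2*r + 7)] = 2*(-4*r - 1)/(4*r^2 + 2*r + 7)^2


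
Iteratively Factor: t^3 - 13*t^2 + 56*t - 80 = (t - 4)*(t^2 - 9*t + 20) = (t - 4)^2*(t - 5)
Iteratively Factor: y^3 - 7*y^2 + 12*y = (y)*(y^2 - 7*y + 12) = y*(y - 3)*(y - 4)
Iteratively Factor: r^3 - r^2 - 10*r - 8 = (r + 2)*(r^2 - 3*r - 4) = (r - 4)*(r + 2)*(r + 1)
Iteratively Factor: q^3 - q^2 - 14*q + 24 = (q + 4)*(q^2 - 5*q + 6) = (q - 2)*(q + 4)*(q - 3)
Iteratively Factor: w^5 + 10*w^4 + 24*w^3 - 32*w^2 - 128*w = (w + 4)*(w^4 + 6*w^3 - 32*w) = w*(w + 4)*(w^3 + 6*w^2 - 32) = w*(w - 2)*(w + 4)*(w^2 + 8*w + 16) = w*(w - 2)*(w + 4)^2*(w + 4)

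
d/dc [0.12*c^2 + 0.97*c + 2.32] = 0.24*c + 0.97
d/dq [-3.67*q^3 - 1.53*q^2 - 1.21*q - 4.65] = -11.01*q^2 - 3.06*q - 1.21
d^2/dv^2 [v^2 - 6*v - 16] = 2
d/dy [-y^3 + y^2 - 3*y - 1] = -3*y^2 + 2*y - 3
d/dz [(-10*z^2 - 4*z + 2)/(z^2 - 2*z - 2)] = 12*(2*z^2 + 3*z + 1)/(z^4 - 4*z^3 + 8*z + 4)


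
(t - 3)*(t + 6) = t^2 + 3*t - 18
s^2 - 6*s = s*(s - 6)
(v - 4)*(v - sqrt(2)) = v^2 - 4*v - sqrt(2)*v + 4*sqrt(2)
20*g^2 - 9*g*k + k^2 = (-5*g + k)*(-4*g + k)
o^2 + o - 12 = (o - 3)*(o + 4)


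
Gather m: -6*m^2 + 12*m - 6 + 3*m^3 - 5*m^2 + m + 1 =3*m^3 - 11*m^2 + 13*m - 5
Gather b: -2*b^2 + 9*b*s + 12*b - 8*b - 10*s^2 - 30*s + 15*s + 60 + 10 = -2*b^2 + b*(9*s + 4) - 10*s^2 - 15*s + 70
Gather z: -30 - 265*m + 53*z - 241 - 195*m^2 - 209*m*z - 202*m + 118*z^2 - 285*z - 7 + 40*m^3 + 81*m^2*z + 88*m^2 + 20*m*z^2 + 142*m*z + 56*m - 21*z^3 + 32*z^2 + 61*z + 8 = 40*m^3 - 107*m^2 - 411*m - 21*z^3 + z^2*(20*m + 150) + z*(81*m^2 - 67*m - 171) - 270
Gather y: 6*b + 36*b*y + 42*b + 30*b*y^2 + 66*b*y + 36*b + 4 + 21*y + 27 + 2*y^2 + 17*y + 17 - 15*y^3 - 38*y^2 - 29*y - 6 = 84*b - 15*y^3 + y^2*(30*b - 36) + y*(102*b + 9) + 42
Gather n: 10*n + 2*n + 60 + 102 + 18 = 12*n + 180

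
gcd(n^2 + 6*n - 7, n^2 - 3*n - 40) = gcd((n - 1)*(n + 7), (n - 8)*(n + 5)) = 1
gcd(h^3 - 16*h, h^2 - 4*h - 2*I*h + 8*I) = h - 4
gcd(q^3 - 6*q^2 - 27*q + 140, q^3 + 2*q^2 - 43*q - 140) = q^2 - 2*q - 35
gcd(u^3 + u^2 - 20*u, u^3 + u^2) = u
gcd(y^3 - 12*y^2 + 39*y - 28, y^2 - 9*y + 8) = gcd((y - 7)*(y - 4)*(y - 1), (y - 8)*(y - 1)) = y - 1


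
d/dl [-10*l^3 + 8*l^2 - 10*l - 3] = -30*l^2 + 16*l - 10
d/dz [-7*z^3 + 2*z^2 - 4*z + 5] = -21*z^2 + 4*z - 4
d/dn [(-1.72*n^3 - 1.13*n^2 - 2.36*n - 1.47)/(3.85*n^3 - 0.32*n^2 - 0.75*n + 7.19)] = (4.9009*n^4 + 20.752*n^3 - 20.0296*n^2 - 17.1902*n - 18.0709)/(14.8225*n^6 - 2.464*n^5 - 5.6726*n^4 + 55.843*n^3 - 4.0391*n^2 - 10.785*n + 51.6961)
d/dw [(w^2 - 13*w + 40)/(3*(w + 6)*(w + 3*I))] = (w^2*(19 + 3*I) + w*(-80 + 36*I) - 240 - 354*I)/(3*w^4 + w^3*(36 + 18*I) + w^2*(81 + 216*I) + w*(-324 + 648*I) - 972)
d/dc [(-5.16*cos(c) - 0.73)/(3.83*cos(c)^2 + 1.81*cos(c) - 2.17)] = (19.7628*sin(c)^2 - 5.5918*cos(c) - 32.2813)*sin(c)/(3.83*cos(c)^2 + 1.81*cos(c) - 2.17)^2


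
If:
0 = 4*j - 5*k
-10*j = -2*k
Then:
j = 0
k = 0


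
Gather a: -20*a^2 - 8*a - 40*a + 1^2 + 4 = -20*a^2 - 48*a + 5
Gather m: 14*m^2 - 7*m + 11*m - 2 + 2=14*m^2 + 4*m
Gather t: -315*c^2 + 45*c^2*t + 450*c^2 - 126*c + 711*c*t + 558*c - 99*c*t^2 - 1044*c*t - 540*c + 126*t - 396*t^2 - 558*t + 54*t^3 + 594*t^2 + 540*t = 135*c^2 - 108*c + 54*t^3 + t^2*(198 - 99*c) + t*(45*c^2 - 333*c + 108)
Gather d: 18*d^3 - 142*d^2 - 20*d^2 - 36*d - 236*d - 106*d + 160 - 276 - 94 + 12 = 18*d^3 - 162*d^2 - 378*d - 198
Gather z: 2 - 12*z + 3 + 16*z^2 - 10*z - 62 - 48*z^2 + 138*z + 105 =-32*z^2 + 116*z + 48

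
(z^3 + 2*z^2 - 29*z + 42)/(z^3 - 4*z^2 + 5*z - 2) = (z^2 + 4*z - 21)/(z^2 - 2*z + 1)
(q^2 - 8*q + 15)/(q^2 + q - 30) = (q - 3)/(q + 6)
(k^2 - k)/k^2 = (k - 1)/k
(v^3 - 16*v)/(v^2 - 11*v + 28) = v*(v + 4)/(v - 7)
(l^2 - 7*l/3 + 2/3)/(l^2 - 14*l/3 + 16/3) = (3*l - 1)/(3*l - 8)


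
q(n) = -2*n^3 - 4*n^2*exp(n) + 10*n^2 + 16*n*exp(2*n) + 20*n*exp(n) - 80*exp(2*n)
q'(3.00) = -18956.87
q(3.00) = -12391.67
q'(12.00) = 6357322255564.37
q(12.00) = 2966726990916.55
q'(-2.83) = -108.18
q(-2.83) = 119.75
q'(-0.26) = -83.36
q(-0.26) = -53.54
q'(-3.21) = -128.84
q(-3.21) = 164.73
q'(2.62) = -11009.76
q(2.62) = -6809.28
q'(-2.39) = -86.81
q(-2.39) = 76.96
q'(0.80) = -514.10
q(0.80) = -297.56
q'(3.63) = -39192.81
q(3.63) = -30389.56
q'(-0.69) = -53.52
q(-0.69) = -25.36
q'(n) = -4*n^2*exp(n) - 6*n^2 + 32*n*exp(2*n) + 12*n*exp(n) + 20*n - 144*exp(2*n) + 20*exp(n)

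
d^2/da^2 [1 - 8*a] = 0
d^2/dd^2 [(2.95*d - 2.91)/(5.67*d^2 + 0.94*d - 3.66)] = ((27.4534 - 100.359*d)*(5.67*d^2 + 0.94*d - 3.66) + (2.95*d - 2.91)*(11.34*d + 0.94)*(22.68*d + 1.88))/(5.67*d^2 + 0.94*d - 3.66)^3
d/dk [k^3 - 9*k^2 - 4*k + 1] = 3*k^2 - 18*k - 4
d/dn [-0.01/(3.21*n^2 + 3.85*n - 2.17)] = (0.0642*n + 0.0385)/(3.21*n^2 + 3.85*n - 2.17)^2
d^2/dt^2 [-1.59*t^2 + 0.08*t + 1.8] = -3.18000000000000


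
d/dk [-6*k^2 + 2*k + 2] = 2 - 12*k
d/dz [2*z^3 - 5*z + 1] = 6*z^2 - 5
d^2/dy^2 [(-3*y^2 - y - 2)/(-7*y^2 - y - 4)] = 4*(14*y^3 + 21*y^2 - 21*y - 5)/(343*y^6 + 147*y^5 + 609*y^4 + 169*y^3 + 348*y^2 + 48*y + 64)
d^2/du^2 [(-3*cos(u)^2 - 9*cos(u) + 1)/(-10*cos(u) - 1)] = (-300*sin(u)^4 + 422*sin(u)^2 - 173*cos(u)/2 - 45*cos(3*u)/2 - 496)/(10*cos(u) + 1)^3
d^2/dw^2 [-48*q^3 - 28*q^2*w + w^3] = 6*w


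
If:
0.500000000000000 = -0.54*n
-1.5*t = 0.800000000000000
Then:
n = -0.93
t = -0.53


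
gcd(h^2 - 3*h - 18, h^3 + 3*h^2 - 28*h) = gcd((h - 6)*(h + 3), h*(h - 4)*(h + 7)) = 1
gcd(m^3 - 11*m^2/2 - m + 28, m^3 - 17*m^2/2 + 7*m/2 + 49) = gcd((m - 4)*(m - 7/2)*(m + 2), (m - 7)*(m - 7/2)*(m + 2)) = m^2 - 3*m/2 - 7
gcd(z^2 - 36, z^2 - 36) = z^2 - 36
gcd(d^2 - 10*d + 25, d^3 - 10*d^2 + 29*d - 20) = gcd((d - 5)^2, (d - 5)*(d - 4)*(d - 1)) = d - 5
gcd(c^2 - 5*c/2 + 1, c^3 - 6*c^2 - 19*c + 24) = 1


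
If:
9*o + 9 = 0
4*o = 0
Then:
No Solution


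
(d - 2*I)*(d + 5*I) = d^2 + 3*I*d + 10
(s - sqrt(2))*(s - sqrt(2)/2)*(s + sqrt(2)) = s^3 - sqrt(2)*s^2/2 - 2*s + sqrt(2)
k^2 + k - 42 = (k - 6)*(k + 7)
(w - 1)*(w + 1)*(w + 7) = w^3 + 7*w^2 - w - 7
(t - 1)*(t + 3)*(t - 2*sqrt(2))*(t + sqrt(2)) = t^4 - sqrt(2)*t^3 + 2*t^3 - 7*t^2 - 2*sqrt(2)*t^2 - 8*t + 3*sqrt(2)*t + 12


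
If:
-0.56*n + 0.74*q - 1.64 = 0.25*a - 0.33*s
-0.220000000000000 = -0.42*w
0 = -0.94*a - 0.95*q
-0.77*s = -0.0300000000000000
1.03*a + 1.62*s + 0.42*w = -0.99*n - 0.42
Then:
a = -3.08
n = 2.49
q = 3.04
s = 0.04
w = 0.52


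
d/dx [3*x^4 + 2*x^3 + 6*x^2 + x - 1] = 12*x^3 + 6*x^2 + 12*x + 1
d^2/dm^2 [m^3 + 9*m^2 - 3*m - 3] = 6*m + 18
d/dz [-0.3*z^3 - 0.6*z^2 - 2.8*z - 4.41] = -0.9*z^2 - 1.2*z - 2.8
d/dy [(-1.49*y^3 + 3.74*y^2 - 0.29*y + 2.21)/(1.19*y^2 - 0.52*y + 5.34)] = (-1.7731*y^4 + 1.5496*y^3 - 25.4695*y^2 + 34.6834*y - 0.3994)/(1.4161*y^4 - 1.2376*y^3 + 12.9796*y^2 - 5.5536*y + 28.5156)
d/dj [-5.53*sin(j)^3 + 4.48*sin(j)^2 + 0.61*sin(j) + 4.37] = (-16.59*sin(j)^2 + 8.96*sin(j) + 0.61)*cos(j)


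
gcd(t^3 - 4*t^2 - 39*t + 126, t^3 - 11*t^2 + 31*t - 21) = t^2 - 10*t + 21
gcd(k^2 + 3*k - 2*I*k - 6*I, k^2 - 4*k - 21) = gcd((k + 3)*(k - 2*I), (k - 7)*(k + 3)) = k + 3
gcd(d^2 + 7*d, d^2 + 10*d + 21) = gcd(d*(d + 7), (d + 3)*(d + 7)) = d + 7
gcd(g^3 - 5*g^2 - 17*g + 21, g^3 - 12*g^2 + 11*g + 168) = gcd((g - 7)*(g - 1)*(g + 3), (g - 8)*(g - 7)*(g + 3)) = g^2 - 4*g - 21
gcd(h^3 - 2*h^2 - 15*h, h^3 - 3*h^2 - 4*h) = h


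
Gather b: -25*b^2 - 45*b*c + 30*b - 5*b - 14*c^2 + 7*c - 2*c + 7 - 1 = -25*b^2 + b*(25 - 45*c) - 14*c^2 + 5*c + 6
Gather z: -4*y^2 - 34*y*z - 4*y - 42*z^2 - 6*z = -4*y^2 - 4*y - 42*z^2 + z*(-34*y - 6)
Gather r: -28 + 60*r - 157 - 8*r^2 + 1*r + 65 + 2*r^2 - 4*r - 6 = -6*r^2 + 57*r - 126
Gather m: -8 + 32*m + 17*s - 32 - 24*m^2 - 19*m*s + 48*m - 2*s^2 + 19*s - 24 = -24*m^2 + m*(80 - 19*s) - 2*s^2 + 36*s - 64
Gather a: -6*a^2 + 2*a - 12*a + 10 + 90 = -6*a^2 - 10*a + 100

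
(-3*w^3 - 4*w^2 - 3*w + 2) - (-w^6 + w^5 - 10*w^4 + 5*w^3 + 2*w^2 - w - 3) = w^6 - w^5 + 10*w^4 - 8*w^3 - 6*w^2 - 2*w + 5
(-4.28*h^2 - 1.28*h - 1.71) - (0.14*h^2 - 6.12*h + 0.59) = -4.42*h^2 + 4.84*h - 2.3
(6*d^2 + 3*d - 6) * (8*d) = 48*d^3 + 24*d^2 - 48*d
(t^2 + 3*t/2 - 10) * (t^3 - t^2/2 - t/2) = t^5 + t^4 - 45*t^3/4 + 17*t^2/4 + 5*t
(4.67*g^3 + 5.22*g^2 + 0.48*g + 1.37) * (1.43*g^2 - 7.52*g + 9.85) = 6.6781*g^5 - 27.6538*g^4 + 7.4315*g^3 + 49.7665*g^2 - 5.5744*g + 13.4945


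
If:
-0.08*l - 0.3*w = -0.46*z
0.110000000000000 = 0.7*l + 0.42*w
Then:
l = 0.187074829931973 - 1.0952380952381*z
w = 1.82539682539683*z - 0.0498866213151927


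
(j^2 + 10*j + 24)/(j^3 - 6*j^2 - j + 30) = (j^2 + 10*j + 24)/(j^3 - 6*j^2 - j + 30)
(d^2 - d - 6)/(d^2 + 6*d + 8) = (d - 3)/(d + 4)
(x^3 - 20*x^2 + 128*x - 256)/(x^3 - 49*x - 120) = (x^2 - 12*x + 32)/(x^2 + 8*x + 15)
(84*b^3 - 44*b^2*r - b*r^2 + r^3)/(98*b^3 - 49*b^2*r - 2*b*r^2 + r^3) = (-6*b + r)/(-7*b + r)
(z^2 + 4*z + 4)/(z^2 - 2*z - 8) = (z + 2)/(z - 4)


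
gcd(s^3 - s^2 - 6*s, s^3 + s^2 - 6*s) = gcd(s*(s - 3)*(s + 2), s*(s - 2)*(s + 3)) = s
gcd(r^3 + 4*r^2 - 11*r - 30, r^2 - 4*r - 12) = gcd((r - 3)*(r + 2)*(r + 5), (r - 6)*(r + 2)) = r + 2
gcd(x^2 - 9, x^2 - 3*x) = x - 3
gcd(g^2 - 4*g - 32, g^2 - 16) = g + 4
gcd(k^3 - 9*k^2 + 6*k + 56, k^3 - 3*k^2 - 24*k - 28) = k^2 - 5*k - 14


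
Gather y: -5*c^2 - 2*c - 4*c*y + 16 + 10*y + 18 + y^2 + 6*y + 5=-5*c^2 - 2*c + y^2 + y*(16 - 4*c) + 39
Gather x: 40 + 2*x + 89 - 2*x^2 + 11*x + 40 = -2*x^2 + 13*x + 169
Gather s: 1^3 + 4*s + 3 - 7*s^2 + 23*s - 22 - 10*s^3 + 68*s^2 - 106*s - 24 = -10*s^3 + 61*s^2 - 79*s - 42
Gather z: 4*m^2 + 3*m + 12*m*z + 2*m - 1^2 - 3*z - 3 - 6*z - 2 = 4*m^2 + 5*m + z*(12*m - 9) - 6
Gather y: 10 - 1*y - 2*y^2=-2*y^2 - y + 10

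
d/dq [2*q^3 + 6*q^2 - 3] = 6*q*(q + 2)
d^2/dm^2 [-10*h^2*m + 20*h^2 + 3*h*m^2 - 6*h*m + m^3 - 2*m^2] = 6*h + 6*m - 4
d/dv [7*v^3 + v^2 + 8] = v*(21*v + 2)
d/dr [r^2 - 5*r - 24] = 2*r - 5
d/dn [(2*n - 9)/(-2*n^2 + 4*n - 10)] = (-n^2 + 2*n + (n - 1)*(2*n - 9) - 5)/(n^2 - 2*n + 5)^2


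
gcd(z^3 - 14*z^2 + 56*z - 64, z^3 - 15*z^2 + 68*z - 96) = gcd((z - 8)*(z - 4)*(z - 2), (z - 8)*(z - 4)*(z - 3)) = z^2 - 12*z + 32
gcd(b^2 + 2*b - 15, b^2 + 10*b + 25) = b + 5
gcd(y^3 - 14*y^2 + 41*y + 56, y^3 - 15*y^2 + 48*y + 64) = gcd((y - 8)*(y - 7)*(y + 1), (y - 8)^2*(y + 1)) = y^2 - 7*y - 8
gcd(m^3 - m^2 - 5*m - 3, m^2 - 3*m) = m - 3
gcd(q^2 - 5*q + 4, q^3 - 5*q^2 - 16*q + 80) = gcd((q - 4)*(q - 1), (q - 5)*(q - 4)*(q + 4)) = q - 4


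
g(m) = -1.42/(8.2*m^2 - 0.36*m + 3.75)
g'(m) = -1.42*(0.36 - 16.4*m)/(8.2*m^2 - 0.36*m + 3.75)^2 = (23.288*m - 0.5112)/(8.2*m^2 - 0.36*m + 3.75)^2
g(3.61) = -0.01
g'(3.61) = 0.01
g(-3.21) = -0.02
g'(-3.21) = -0.01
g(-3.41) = -0.01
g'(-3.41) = -0.01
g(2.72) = -0.02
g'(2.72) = 0.02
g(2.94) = -0.02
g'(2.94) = 0.01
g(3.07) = -0.02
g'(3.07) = 0.01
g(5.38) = -0.01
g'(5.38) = 0.00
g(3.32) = -0.02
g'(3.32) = 0.01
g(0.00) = -0.38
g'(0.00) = -0.04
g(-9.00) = -0.00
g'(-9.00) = -0.00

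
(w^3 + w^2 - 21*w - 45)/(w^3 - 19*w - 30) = (w + 3)/(w + 2)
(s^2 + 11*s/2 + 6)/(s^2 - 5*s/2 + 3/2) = (2*s^2 + 11*s + 12)/(2*s^2 - 5*s + 3)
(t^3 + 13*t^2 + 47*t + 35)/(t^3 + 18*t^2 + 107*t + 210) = (t + 1)/(t + 6)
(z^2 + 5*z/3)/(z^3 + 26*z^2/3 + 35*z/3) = 1/(z + 7)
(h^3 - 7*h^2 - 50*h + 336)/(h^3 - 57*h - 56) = (h - 6)/(h + 1)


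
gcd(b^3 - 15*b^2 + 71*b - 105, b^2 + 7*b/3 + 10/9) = 1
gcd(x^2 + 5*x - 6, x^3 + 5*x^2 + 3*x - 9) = x - 1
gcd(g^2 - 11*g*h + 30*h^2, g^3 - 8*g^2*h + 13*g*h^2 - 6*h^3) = g - 6*h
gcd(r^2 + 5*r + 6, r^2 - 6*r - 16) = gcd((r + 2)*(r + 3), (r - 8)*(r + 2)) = r + 2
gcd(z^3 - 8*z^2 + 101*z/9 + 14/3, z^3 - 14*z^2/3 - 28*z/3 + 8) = z - 6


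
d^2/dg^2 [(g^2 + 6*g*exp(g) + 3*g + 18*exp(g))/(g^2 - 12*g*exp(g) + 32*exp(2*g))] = 2*(((g^2 + 6*g*exp(g) + 3*g + 18*exp(g))*(6*g*exp(g) - 64*exp(2*g) + 12*exp(g) - 1) + 2*(6*g*exp(g) - g - 32*exp(2*g) + 6*exp(g))*(6*g*exp(g) + 2*g + 24*exp(g) + 3))*(g^2 - 12*g*exp(g) + 32*exp(2*g)) + (g^2 - 12*g*exp(g) + 32*exp(2*g))^2*(3*g*exp(g) + 15*exp(g) + 1) + 4*(g^2 + 6*g*exp(g) + 3*g + 18*exp(g))*(6*g*exp(g) - g - 32*exp(2*g) + 6*exp(g))^2)/(g^2 - 12*g*exp(g) + 32*exp(2*g))^3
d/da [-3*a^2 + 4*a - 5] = 4 - 6*a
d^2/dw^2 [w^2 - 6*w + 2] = 2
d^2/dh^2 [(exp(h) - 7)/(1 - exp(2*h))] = (-exp(4*h) + 28*exp(3*h) - 6*exp(2*h) + 28*exp(h) - 1)*exp(h)/(exp(6*h) - 3*exp(4*h) + 3*exp(2*h) - 1)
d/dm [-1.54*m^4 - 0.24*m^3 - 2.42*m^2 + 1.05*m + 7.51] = -6.16*m^3 - 0.72*m^2 - 4.84*m + 1.05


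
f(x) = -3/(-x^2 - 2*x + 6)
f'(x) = -3*(2*x + 2)/(-x^2 - 2*x + 6)^2 = 6*(-x - 1)/(x^2 + 2*x - 6)^2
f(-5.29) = 0.26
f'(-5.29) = 0.20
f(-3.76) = 4.86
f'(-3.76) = 43.42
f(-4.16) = 1.00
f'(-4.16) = 2.13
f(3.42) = 0.24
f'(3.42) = -0.17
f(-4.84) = 0.39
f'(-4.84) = 0.38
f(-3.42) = -2.62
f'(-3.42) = 11.10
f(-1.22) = -0.43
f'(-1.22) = 0.03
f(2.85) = 0.38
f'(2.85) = -0.38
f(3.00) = 0.33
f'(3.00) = -0.30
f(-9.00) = 0.05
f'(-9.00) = 0.01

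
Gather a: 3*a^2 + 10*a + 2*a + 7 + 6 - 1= 3*a^2 + 12*a + 12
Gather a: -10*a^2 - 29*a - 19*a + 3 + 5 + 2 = -10*a^2 - 48*a + 10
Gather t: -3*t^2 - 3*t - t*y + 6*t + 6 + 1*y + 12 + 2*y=-3*t^2 + t*(3 - y) + 3*y + 18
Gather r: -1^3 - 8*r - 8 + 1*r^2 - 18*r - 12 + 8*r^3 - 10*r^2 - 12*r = 8*r^3 - 9*r^2 - 38*r - 21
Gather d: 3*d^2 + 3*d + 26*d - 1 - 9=3*d^2 + 29*d - 10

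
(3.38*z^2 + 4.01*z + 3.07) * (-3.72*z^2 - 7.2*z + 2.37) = -12.5736*z^4 - 39.2532*z^3 - 32.2818*z^2 - 12.6003*z + 7.2759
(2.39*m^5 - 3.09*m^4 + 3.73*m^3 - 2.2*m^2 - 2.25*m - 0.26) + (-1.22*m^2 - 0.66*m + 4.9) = 2.39*m^5 - 3.09*m^4 + 3.73*m^3 - 3.42*m^2 - 2.91*m + 4.64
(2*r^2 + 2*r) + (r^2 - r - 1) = 3*r^2 + r - 1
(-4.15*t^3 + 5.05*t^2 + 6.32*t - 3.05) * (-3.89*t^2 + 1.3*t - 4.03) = 16.1435*t^5 - 25.0395*t^4 - 1.2953*t^3 - 0.271000000000001*t^2 - 29.4346*t + 12.2915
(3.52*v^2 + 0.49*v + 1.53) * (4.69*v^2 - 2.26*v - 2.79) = 16.5088*v^4 - 5.6571*v^3 - 3.7525*v^2 - 4.8249*v - 4.2687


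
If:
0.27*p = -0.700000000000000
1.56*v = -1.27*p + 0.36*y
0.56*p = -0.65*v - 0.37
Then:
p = -2.59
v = 1.66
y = -1.93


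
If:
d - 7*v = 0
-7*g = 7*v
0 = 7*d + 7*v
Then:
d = 0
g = 0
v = 0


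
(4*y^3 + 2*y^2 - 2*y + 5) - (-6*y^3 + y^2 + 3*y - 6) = 10*y^3 + y^2 - 5*y + 11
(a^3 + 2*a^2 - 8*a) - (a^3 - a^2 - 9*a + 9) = 3*a^2 + a - 9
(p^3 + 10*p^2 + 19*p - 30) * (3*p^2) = 3*p^5 + 30*p^4 + 57*p^3 - 90*p^2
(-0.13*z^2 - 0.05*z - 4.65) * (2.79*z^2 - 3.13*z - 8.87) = -0.3627*z^4 + 0.2674*z^3 - 11.6639*z^2 + 14.998*z + 41.2455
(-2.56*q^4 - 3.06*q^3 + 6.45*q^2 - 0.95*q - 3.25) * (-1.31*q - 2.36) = 3.3536*q^5 + 10.0502*q^4 - 1.2279*q^3 - 13.9775*q^2 + 6.4995*q + 7.67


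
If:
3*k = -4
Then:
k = -4/3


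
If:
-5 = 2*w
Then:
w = -5/2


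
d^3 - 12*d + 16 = (d - 2)^2*(d + 4)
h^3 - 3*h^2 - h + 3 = (h - 3)*(h - 1)*(h + 1)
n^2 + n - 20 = (n - 4)*(n + 5)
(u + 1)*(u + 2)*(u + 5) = u^3 + 8*u^2 + 17*u + 10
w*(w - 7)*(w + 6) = w^3 - w^2 - 42*w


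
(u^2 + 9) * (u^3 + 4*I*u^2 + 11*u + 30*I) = u^5 + 4*I*u^4 + 20*u^3 + 66*I*u^2 + 99*u + 270*I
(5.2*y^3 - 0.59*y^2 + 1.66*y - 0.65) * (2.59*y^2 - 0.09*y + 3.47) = 13.468*y^5 - 1.9961*y^4 + 22.3965*y^3 - 3.8802*y^2 + 5.8187*y - 2.2555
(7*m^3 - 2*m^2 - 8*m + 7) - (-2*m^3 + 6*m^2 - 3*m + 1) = 9*m^3 - 8*m^2 - 5*m + 6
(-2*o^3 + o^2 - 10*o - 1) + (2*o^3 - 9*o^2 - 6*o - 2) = -8*o^2 - 16*o - 3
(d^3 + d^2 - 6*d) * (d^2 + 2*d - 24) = d^5 + 3*d^4 - 28*d^3 - 36*d^2 + 144*d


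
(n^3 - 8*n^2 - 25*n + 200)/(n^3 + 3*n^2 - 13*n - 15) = (n^2 - 13*n + 40)/(n^2 - 2*n - 3)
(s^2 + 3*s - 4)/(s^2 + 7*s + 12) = (s - 1)/(s + 3)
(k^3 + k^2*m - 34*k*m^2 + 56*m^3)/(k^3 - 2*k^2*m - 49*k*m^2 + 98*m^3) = (k - 4*m)/(k - 7*m)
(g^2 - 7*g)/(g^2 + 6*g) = (g - 7)/(g + 6)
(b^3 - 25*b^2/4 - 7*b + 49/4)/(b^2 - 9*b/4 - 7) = (b^2 - 8*b + 7)/(b - 4)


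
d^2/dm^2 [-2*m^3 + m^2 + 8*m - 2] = 2 - 12*m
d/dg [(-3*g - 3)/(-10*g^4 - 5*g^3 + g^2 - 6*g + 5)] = 3*(10*g^4 + 5*g^3 - g^2 + 6*g - (g + 1)*(40*g^3 + 15*g^2 - 2*g + 6) - 5)/(10*g^4 + 5*g^3 - g^2 + 6*g - 5)^2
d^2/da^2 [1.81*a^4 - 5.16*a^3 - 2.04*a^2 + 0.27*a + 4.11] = 21.72*a^2 - 30.96*a - 4.08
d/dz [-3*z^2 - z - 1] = -6*z - 1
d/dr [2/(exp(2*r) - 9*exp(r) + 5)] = (18 - 4*exp(r))*exp(r)/(exp(2*r) - 9*exp(r) + 5)^2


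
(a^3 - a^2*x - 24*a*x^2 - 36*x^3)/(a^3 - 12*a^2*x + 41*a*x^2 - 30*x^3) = (a^2 + 5*a*x + 6*x^2)/(a^2 - 6*a*x + 5*x^2)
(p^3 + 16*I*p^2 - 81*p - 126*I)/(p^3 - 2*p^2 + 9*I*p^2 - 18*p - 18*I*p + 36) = (p + 7*I)/(p - 2)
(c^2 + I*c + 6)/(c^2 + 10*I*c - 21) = (c - 2*I)/(c + 7*I)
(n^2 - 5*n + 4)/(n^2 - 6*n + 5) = (n - 4)/(n - 5)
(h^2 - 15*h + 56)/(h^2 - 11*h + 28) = (h - 8)/(h - 4)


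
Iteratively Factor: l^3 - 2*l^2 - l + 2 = (l - 1)*(l^2 - l - 2) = (l - 1)*(l + 1)*(l - 2)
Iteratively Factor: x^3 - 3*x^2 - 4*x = (x + 1)*(x^2 - 4*x) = (x - 4)*(x + 1)*(x)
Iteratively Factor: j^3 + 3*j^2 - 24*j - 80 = (j - 5)*(j^2 + 8*j + 16) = (j - 5)*(j + 4)*(j + 4)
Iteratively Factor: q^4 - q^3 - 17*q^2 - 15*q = (q - 5)*(q^3 + 4*q^2 + 3*q) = (q - 5)*(q + 3)*(q^2 + q) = q*(q - 5)*(q + 3)*(q + 1)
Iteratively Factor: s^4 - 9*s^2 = (s - 3)*(s^3 + 3*s^2) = s*(s - 3)*(s^2 + 3*s) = s*(s - 3)*(s + 3)*(s)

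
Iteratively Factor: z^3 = (z)*(z^2) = z^2*(z)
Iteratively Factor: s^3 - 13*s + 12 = (s + 4)*(s^2 - 4*s + 3) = (s - 3)*(s + 4)*(s - 1)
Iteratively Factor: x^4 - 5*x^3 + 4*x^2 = (x)*(x^3 - 5*x^2 + 4*x) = x*(x - 1)*(x^2 - 4*x) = x*(x - 4)*(x - 1)*(x)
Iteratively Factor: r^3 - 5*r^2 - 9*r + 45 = (r - 5)*(r^2 - 9) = (r - 5)*(r + 3)*(r - 3)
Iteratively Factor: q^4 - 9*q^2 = (q + 3)*(q^3 - 3*q^2) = q*(q + 3)*(q^2 - 3*q) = q*(q - 3)*(q + 3)*(q)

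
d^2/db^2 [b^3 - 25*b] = 6*b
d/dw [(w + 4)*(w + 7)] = 2*w + 11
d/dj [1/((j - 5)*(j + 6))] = (-2*j - 1)/(j^4 + 2*j^3 - 59*j^2 - 60*j + 900)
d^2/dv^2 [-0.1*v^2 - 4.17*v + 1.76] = -0.200000000000000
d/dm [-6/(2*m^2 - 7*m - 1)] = 6*(4*m - 7)/(-2*m^2 + 7*m + 1)^2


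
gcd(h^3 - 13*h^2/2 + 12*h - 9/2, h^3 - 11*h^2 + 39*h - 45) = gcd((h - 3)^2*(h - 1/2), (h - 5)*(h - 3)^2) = h^2 - 6*h + 9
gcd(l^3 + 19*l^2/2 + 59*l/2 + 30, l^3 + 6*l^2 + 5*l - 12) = l^2 + 7*l + 12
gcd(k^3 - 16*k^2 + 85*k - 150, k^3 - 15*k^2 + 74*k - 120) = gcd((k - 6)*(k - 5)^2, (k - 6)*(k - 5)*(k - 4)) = k^2 - 11*k + 30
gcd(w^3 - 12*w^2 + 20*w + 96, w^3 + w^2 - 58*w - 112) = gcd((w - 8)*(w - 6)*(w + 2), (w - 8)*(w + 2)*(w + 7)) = w^2 - 6*w - 16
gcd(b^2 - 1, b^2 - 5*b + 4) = b - 1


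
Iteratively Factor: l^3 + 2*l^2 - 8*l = (l - 2)*(l^2 + 4*l) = (l - 2)*(l + 4)*(l)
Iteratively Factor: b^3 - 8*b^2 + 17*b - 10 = (b - 2)*(b^2 - 6*b + 5) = (b - 5)*(b - 2)*(b - 1)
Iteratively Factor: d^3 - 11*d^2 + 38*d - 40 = (d - 2)*(d^2 - 9*d + 20) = (d - 5)*(d - 2)*(d - 4)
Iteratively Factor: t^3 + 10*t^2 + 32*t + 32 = (t + 4)*(t^2 + 6*t + 8) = (t + 2)*(t + 4)*(t + 4)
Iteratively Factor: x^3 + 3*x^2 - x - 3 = (x + 1)*(x^2 + 2*x - 3) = (x + 1)*(x + 3)*(x - 1)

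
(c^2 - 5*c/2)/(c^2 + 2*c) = (c - 5/2)/(c + 2)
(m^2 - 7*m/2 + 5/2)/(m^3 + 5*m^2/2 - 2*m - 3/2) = (2*m - 5)/(2*m^2 + 7*m + 3)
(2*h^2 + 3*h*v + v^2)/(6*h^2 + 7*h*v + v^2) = (2*h + v)/(6*h + v)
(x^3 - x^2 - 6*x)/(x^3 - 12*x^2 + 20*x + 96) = x*(x - 3)/(x^2 - 14*x + 48)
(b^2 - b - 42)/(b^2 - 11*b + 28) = (b + 6)/(b - 4)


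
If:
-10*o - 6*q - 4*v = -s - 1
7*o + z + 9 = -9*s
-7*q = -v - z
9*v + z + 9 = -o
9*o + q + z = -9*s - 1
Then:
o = -543/85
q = 1766/85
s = -1211/85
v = -1573/85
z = 2787/17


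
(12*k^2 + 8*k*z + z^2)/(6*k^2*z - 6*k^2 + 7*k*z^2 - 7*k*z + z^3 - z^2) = (2*k + z)/(k*z - k + z^2 - z)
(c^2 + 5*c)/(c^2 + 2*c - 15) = c/(c - 3)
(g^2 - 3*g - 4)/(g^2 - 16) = (g + 1)/(g + 4)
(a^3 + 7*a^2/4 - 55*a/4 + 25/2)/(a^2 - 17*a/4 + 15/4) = (a^2 + 3*a - 10)/(a - 3)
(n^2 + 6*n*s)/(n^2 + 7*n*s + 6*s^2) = n/(n + s)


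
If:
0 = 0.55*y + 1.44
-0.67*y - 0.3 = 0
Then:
No Solution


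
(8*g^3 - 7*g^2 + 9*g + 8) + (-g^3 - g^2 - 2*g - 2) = 7*g^3 - 8*g^2 + 7*g + 6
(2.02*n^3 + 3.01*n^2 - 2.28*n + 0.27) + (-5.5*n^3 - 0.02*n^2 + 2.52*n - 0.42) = -3.48*n^3 + 2.99*n^2 + 0.24*n - 0.15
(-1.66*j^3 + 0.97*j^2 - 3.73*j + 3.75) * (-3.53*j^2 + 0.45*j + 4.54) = 5.8598*j^5 - 4.1711*j^4 + 6.067*j^3 - 10.5122*j^2 - 15.2467*j + 17.025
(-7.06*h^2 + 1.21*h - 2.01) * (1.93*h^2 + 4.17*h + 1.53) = -13.6258*h^4 - 27.1049*h^3 - 9.6354*h^2 - 6.5304*h - 3.0753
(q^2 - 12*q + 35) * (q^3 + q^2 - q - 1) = q^5 - 11*q^4 + 22*q^3 + 46*q^2 - 23*q - 35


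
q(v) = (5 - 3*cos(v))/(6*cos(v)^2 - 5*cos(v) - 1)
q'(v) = (5 - 3*cos(v))*(12*sin(v)*cos(v) - 5*sin(v))/(6*cos(v)^2 - 5*cos(v) - 1)^2 + 3*sin(v)/(6*cos(v)^2 - 5*cos(v) - 1)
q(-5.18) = -1.79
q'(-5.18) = -0.99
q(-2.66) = 0.94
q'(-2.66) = 0.67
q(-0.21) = -13.69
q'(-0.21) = -123.28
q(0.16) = -23.05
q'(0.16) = 278.92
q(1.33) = -2.31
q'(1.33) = -4.17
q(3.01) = 0.81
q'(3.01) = -0.14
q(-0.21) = -13.69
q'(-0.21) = -123.28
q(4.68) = -6.13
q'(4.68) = 43.28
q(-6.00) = -7.87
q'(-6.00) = 50.15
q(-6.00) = -7.87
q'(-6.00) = 50.15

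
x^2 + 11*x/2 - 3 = (x - 1/2)*(x + 6)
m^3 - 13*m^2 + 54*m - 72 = (m - 6)*(m - 4)*(m - 3)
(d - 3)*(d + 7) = d^2 + 4*d - 21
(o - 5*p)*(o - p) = o^2 - 6*o*p + 5*p^2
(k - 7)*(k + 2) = k^2 - 5*k - 14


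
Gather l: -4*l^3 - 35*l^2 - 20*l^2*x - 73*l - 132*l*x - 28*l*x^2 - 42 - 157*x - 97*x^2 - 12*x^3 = -4*l^3 + l^2*(-20*x - 35) + l*(-28*x^2 - 132*x - 73) - 12*x^3 - 97*x^2 - 157*x - 42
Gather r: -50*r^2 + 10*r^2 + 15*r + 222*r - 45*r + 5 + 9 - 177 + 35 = -40*r^2 + 192*r - 128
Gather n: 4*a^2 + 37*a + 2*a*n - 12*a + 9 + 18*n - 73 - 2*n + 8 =4*a^2 + 25*a + n*(2*a + 16) - 56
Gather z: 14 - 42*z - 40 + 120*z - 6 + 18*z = 96*z - 32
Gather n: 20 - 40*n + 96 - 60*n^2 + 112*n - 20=-60*n^2 + 72*n + 96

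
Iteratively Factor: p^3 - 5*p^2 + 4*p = (p)*(p^2 - 5*p + 4) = p*(p - 4)*(p - 1)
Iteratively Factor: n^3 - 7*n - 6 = (n - 3)*(n^2 + 3*n + 2) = (n - 3)*(n + 1)*(n + 2)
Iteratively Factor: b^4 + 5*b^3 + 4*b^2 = (b + 4)*(b^3 + b^2) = b*(b + 4)*(b^2 + b) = b*(b + 1)*(b + 4)*(b)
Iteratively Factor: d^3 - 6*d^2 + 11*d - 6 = (d - 3)*(d^2 - 3*d + 2) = (d - 3)*(d - 1)*(d - 2)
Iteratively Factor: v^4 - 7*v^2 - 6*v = (v)*(v^3 - 7*v - 6) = v*(v + 2)*(v^2 - 2*v - 3) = v*(v + 1)*(v + 2)*(v - 3)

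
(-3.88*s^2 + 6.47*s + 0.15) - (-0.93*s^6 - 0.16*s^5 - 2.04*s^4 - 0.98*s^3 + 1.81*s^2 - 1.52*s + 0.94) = 0.93*s^6 + 0.16*s^5 + 2.04*s^4 + 0.98*s^3 - 5.69*s^2 + 7.99*s - 0.79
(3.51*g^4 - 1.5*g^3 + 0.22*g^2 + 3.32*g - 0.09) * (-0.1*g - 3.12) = -0.351*g^5 - 10.8012*g^4 + 4.658*g^3 - 1.0184*g^2 - 10.3494*g + 0.2808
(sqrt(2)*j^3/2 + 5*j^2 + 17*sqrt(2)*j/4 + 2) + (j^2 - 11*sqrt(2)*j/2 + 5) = sqrt(2)*j^3/2 + 6*j^2 - 5*sqrt(2)*j/4 + 7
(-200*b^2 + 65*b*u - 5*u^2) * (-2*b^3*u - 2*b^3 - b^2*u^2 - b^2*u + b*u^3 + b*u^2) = 400*b^5*u + 400*b^5 + 70*b^4*u^2 + 70*b^4*u - 255*b^3*u^3 - 255*b^3*u^2 + 70*b^2*u^4 + 70*b^2*u^3 - 5*b*u^5 - 5*b*u^4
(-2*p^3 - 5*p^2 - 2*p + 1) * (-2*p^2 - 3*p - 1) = 4*p^5 + 16*p^4 + 21*p^3 + 9*p^2 - p - 1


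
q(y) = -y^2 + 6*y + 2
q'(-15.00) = 36.00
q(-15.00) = -313.00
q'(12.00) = -18.00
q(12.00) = -70.00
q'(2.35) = 1.30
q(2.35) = 10.58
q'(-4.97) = 15.94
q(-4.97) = -52.52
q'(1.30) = 3.40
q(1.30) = 8.11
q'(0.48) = 5.04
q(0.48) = 4.65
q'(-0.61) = 7.22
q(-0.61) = -2.03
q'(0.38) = 5.24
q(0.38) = 4.14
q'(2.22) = 1.56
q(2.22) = 10.39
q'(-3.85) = 13.70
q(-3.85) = -35.92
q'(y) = 6 - 2*y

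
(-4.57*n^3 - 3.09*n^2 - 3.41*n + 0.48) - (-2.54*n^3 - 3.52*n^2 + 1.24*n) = -2.03*n^3 + 0.43*n^2 - 4.65*n + 0.48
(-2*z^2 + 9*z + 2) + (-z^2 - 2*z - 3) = -3*z^2 + 7*z - 1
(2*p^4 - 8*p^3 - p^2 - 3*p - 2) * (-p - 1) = -2*p^5 + 6*p^4 + 9*p^3 + 4*p^2 + 5*p + 2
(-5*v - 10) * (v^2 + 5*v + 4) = -5*v^3 - 35*v^2 - 70*v - 40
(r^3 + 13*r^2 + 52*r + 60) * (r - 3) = r^4 + 10*r^3 + 13*r^2 - 96*r - 180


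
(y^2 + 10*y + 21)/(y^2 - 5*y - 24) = (y + 7)/(y - 8)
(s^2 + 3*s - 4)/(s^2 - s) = (s + 4)/s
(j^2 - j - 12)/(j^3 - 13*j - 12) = 1/(j + 1)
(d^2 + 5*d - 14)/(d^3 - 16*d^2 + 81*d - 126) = (d^2 + 5*d - 14)/(d^3 - 16*d^2 + 81*d - 126)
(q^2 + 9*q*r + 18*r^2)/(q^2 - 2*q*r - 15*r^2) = (q + 6*r)/(q - 5*r)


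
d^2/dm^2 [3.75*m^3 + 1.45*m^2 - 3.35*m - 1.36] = 22.5*m + 2.9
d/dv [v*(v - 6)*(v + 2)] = 3*v^2 - 8*v - 12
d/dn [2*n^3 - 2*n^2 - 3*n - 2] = 6*n^2 - 4*n - 3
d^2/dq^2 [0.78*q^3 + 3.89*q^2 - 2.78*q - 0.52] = 4.68*q + 7.78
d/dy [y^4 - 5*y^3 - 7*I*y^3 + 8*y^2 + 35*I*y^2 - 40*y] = 4*y^3 + y^2*(-15 - 21*I) + y*(16 + 70*I) - 40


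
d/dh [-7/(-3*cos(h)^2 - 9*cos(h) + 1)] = 21*(2*cos(h) + 3)*sin(h)/(3*cos(h)^2 + 9*cos(h) - 1)^2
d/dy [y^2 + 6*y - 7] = 2*y + 6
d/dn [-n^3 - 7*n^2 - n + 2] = -3*n^2 - 14*n - 1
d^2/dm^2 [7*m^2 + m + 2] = 14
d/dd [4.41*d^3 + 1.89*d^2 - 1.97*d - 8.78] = 13.23*d^2 + 3.78*d - 1.97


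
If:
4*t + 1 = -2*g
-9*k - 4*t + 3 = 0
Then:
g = -2*t - 1/2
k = 1/3 - 4*t/9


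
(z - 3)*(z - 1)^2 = z^3 - 5*z^2 + 7*z - 3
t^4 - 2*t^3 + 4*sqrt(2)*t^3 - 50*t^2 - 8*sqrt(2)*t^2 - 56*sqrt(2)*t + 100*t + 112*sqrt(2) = (t - 2)*(t - 4*sqrt(2))*(t + sqrt(2))*(t + 7*sqrt(2))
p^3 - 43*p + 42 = (p - 6)*(p - 1)*(p + 7)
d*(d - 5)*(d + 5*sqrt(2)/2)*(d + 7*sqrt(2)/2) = d^4 - 5*d^3 + 6*sqrt(2)*d^3 - 30*sqrt(2)*d^2 + 35*d^2/2 - 175*d/2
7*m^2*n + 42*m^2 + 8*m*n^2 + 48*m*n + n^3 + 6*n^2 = (m + n)*(7*m + n)*(n + 6)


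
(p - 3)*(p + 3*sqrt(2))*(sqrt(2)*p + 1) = sqrt(2)*p^3 - 3*sqrt(2)*p^2 + 7*p^2 - 21*p + 3*sqrt(2)*p - 9*sqrt(2)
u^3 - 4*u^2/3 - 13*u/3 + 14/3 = (u - 7/3)*(u - 1)*(u + 2)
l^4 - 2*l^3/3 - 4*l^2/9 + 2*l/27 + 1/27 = (l - 1)*(l - 1/3)*(l + 1/3)^2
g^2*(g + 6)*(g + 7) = g^4 + 13*g^3 + 42*g^2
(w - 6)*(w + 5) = w^2 - w - 30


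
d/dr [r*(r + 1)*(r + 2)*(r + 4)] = 4*r^3 + 21*r^2 + 28*r + 8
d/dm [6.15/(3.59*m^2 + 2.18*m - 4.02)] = (-44.157*m - 13.407)/(3.59*m^2 + 2.18*m - 4.02)^2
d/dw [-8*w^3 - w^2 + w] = -24*w^2 - 2*w + 1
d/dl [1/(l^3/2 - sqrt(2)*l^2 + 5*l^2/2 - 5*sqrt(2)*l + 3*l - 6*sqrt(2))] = 2*(-3*l^2 - 10*l + 4*sqrt(2)*l - 6 + 10*sqrt(2))/(l^3 - 2*sqrt(2)*l^2 + 5*l^2 - 10*sqrt(2)*l + 6*l - 12*sqrt(2))^2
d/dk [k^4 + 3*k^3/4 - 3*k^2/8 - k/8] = 4*k^3 + 9*k^2/4 - 3*k/4 - 1/8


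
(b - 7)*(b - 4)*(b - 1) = b^3 - 12*b^2 + 39*b - 28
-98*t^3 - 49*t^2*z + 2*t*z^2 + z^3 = (-7*t + z)*(2*t + z)*(7*t + z)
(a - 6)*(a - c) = a^2 - a*c - 6*a + 6*c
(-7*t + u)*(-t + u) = 7*t^2 - 8*t*u + u^2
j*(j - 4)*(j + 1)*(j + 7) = j^4 + 4*j^3 - 25*j^2 - 28*j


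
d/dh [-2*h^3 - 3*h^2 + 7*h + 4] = -6*h^2 - 6*h + 7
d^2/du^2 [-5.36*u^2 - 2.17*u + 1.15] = -10.7200000000000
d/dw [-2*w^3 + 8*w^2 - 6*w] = -6*w^2 + 16*w - 6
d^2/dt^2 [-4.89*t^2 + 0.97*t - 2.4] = -9.78000000000000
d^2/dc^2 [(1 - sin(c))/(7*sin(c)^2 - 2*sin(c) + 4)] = (49*sin(c)^5 - 182*sin(c)^4 - 224*sin(c)^3 + 410*sin(c)^2 + 92*sin(c) - 64)/(7*sin(c)^2 - 2*sin(c) + 4)^3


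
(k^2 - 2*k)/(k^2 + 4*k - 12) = k/(k + 6)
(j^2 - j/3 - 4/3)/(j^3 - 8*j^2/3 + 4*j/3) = (3*j^2 - j - 4)/(j*(3*j^2 - 8*j + 4))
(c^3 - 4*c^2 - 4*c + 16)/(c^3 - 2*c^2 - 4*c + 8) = (c - 4)/(c - 2)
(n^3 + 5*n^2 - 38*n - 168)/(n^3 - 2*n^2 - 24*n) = (n + 7)/n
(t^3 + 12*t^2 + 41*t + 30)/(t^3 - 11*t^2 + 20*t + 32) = (t^2 + 11*t + 30)/(t^2 - 12*t + 32)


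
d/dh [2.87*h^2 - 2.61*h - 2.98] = 5.74*h - 2.61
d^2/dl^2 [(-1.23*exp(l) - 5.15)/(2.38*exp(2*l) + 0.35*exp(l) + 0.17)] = (-6.96721199999999*exp(4*l) - 115.66205*exp(3*l) - 9.883902*exp(2*l) + 7.77707*exp(l) + 0.270878)*exp(l)/(13.481272*exp(6*l) + 5.94762*exp(5*l) + 3.763494*exp(4*l) + 0.892535*exp(3*l) + 0.268821*exp(2*l) + 0.030345*exp(l) + 0.004913)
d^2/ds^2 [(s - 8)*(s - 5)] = 2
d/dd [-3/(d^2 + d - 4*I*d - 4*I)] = 3*(2*d + 1 - 4*I)/(d^2 + d - 4*I*d - 4*I)^2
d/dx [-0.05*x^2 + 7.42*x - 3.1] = 7.42 - 0.1*x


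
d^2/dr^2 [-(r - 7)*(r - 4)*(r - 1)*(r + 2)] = -12*r^2 + 60*r - 30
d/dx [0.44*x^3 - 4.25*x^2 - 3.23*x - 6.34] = 1.32*x^2 - 8.5*x - 3.23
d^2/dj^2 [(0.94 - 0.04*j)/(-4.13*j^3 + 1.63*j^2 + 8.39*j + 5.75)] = (4.093656*j^5 - 194.017488*j^4 + 104.232384*j^3 + 191.843832*j^2 - 213.316248*j - 118.576248)/(70.444997*j^9 - 83.408241*j^8 - 396.403182*j^7 + 40.321574*j^6 + 1037.534496*j^5 + 805.400256*j^4 - 652.756994*j^3 - 1375.93935*j^2 - 832.183125*j - 190.109375)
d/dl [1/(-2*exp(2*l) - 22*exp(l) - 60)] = (exp(l) + 11/2)*exp(l)/(exp(2*l) + 11*exp(l) + 30)^2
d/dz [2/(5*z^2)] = -4/(5*z^3)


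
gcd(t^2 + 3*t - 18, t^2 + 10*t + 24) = t + 6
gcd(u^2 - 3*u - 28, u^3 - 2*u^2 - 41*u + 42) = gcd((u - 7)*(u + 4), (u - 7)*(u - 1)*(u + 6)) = u - 7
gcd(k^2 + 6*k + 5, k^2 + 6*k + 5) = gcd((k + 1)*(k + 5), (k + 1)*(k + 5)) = k^2 + 6*k + 5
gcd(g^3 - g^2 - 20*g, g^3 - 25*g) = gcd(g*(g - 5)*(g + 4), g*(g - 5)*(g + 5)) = g^2 - 5*g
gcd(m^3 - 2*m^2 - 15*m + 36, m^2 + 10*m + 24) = m + 4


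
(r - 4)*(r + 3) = r^2 - r - 12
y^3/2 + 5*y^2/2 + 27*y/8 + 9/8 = (y/2 + 1/4)*(y + 3/2)*(y + 3)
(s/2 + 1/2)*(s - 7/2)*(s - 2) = s^3/2 - 9*s^2/4 + 3*s/4 + 7/2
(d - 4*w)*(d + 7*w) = d^2 + 3*d*w - 28*w^2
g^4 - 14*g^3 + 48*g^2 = g^2*(g - 8)*(g - 6)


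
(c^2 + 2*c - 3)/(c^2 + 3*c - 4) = (c + 3)/(c + 4)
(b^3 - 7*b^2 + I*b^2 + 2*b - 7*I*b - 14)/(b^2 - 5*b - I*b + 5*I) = (b^2 + b*(-7 + 2*I) - 14*I)/(b - 5)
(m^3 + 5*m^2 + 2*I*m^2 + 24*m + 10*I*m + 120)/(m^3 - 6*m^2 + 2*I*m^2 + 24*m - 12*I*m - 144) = (m + 5)/(m - 6)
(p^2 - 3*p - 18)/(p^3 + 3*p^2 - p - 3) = (p - 6)/(p^2 - 1)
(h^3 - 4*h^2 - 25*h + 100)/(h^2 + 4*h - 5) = (h^2 - 9*h + 20)/(h - 1)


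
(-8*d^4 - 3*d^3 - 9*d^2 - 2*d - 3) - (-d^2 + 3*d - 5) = -8*d^4 - 3*d^3 - 8*d^2 - 5*d + 2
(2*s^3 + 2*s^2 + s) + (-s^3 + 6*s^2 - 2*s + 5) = s^3 + 8*s^2 - s + 5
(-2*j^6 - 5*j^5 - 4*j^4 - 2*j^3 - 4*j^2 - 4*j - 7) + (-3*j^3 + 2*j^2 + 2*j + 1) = -2*j^6 - 5*j^5 - 4*j^4 - 5*j^3 - 2*j^2 - 2*j - 6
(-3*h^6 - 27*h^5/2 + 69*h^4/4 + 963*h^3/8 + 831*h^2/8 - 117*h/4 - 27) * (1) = -3*h^6 - 27*h^5/2 + 69*h^4/4 + 963*h^3/8 + 831*h^2/8 - 117*h/4 - 27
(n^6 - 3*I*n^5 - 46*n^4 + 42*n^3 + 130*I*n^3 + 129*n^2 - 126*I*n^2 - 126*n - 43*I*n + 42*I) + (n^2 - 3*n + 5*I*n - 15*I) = n^6 - 3*I*n^5 - 46*n^4 + 42*n^3 + 130*I*n^3 + 130*n^2 - 126*I*n^2 - 129*n - 38*I*n + 27*I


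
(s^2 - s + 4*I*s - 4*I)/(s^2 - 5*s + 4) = (s + 4*I)/(s - 4)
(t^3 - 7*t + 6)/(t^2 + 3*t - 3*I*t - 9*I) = (t^2 - 3*t + 2)/(t - 3*I)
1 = 1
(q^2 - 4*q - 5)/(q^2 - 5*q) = (q + 1)/q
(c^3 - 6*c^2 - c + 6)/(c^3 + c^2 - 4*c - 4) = (c^2 - 7*c + 6)/(c^2 - 4)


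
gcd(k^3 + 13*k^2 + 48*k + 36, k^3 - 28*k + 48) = k + 6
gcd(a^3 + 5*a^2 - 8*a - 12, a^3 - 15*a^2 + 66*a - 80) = a - 2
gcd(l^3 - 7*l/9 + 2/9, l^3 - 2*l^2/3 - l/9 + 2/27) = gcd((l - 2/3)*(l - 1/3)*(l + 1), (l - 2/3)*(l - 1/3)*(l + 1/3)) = l^2 - l + 2/9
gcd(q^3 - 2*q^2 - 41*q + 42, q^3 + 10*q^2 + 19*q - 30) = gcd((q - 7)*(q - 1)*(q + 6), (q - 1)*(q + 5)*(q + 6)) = q^2 + 5*q - 6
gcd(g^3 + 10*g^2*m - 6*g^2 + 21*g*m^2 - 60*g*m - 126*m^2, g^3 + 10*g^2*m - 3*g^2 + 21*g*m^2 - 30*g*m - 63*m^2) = g^2 + 10*g*m + 21*m^2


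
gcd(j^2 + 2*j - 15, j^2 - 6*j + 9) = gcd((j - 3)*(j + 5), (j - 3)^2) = j - 3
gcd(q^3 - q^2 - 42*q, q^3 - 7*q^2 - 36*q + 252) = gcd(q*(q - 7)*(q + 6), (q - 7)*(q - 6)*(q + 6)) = q^2 - q - 42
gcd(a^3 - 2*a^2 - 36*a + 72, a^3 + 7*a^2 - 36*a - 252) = a^2 - 36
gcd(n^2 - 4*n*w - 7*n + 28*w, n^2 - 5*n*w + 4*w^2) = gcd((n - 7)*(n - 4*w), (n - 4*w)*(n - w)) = -n + 4*w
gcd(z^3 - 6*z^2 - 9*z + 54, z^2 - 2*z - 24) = z - 6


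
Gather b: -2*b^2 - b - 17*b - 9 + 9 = -2*b^2 - 18*b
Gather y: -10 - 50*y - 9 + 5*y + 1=-45*y - 18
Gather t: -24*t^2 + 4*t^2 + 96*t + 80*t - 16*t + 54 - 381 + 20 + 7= -20*t^2 + 160*t - 300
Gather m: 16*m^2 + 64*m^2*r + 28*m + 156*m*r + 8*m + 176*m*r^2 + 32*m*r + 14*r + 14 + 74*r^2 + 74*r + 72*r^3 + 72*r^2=m^2*(64*r + 16) + m*(176*r^2 + 188*r + 36) + 72*r^3 + 146*r^2 + 88*r + 14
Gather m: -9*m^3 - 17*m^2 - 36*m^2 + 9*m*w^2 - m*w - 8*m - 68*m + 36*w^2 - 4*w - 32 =-9*m^3 - 53*m^2 + m*(9*w^2 - w - 76) + 36*w^2 - 4*w - 32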